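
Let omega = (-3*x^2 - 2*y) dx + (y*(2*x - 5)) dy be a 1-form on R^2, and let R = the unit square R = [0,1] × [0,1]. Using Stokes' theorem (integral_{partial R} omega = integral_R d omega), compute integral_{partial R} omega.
integral_(partial R) omega = 3

Stokes: integral_partial_R omega = integral_R d omega with d omega = (∂Q/∂x - ∂P/∂y) dx ∧ dy.
  ∂Q/∂x = 2*y
  ∂P/∂y = -2
  integrand = ∂Q/∂x - ∂P/∂y = 2*y + 2.
Integrating over R: integral_0^1 integral_0^1 (2*y + 2) dx dy = 3.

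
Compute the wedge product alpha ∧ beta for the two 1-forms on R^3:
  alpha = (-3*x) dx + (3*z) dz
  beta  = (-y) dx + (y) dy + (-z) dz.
alpha ∧ beta = (-3*x*y) dx ∧ dy + (3*z*(x + y)) dx ∧ dz + (-3*y*z) dy ∧ dz

Distribute the wedge, using dx_i ∧ dx_j = -dx_j ∧ dx_i and dx_i ∧ dx_i = 0. For each pair (i, j) with i < j, the coefficient of dx_i ∧ dx_j in alpha ∧ beta is (alpha_i * beta_j - alpha_j * beta_i). Collecting: alpha ∧ beta = (-3*x*y) dx ∧ dy + (3*z*(x + y)) dx ∧ dz + (-3*y*z) dy ∧ dz.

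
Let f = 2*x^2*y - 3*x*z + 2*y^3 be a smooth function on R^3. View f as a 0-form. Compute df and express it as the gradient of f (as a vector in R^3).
df = (4*x*y - 3*z) dx + (2*x^2 + 6*y^2) dy + (-3*x) dz; grad f = (4*x*y - 3*z, 2*x^2 + 6*y^2, -3*x)

For a 0-form f, d f = (∂f/∂x) dx + (∂f/∂y) dy + (∂f/∂z) dz. The components of the vector representation are exactly the entries of grad f in Cartesian coordinates:
  ∂f/∂x = 4*x*y - 3*z
  ∂f/∂y = 2*x^2 + 6*y^2
  ∂f/∂z = -3*x.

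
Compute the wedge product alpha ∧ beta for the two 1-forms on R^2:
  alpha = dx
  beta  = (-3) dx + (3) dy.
alpha ∧ beta = (3) dx ∧ dy

Distribute the wedge, using dx_i ∧ dx_j = -dx_j ∧ dx_i and dx_i ∧ dx_i = 0. For each pair (i, j) with i < j, the coefficient of dx_i ∧ dx_j in alpha ∧ beta is (alpha_i * beta_j - alpha_j * beta_i). Collecting: alpha ∧ beta = (3) dx ∧ dy.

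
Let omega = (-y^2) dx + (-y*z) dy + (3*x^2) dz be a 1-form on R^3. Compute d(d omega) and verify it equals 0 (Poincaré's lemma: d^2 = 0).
d(d omega) = 0

Step 1: d omega = sum_{i<j} (∂f_j/∂x_i - ∂f_i/∂x_j) dx_i ∧ dx_j:
  coeff of dx ∧ dy: 2*y
  coeff of dx ∧ dz: 6*x
  coeff of dy ∧ dz: y
Step 2: Apply d again to each 2-form coefficient. The only possible 3-form in R^3 is dx ∧ dy ∧ dz, with coefficient
  ∂(coeff of dy∧dz)/∂x - ∂(coeff of dx∧dz)/∂y + ∂(coeff of dx∧dy)/∂z
  = ∂/∂x (y) - ∂/∂y (6*x) + ∂/∂z (2*y).
Each of these terms simplifies to sums of mixed partials that cancel in pairs. The result is 0 (by equality of mixed partials for smooth functions — Schwarz / Clairaut).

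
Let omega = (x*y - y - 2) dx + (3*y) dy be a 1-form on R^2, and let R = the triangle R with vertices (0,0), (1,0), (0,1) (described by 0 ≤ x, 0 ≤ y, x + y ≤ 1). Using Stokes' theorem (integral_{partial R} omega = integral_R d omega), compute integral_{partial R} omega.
integral_(partial R) omega = 1/3

Stokes: integral_partial_R omega = integral_R d omega with d omega = (∂Q/∂x - ∂P/∂y) dx ∧ dy.
  ∂Q/∂x = 0
  ∂P/∂y = x - 1
  integrand = ∂Q/∂x - ∂P/∂y = 1 - x.
Integrating over R: integral_0^1 integral_0^{1-x} (1 - x) dy dx = 1/3.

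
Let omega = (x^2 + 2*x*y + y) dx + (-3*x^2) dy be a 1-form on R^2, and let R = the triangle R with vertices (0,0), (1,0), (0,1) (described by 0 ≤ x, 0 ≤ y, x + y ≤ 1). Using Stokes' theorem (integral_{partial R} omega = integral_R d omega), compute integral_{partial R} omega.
integral_(partial R) omega = -11/6

Stokes: integral_partial_R omega = integral_R d omega with d omega = (∂Q/∂x - ∂P/∂y) dx ∧ dy.
  ∂Q/∂x = -6*x
  ∂P/∂y = 2*x + 1
  integrand = ∂Q/∂x - ∂P/∂y = -8*x - 1.
Integrating over R: integral_0^1 integral_0^{1-x} (-8*x - 1) dy dx = -11/6.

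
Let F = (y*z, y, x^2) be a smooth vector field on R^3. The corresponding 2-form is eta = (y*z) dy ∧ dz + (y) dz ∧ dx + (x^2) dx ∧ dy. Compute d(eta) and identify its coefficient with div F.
d(eta) = (1) dx ∧ dy ∧ dz; div F = 1

For a 2-form in R^3 of the form above, applying d gives a 3-form with coefficient ∂P/∂x + ∂Q/∂y + ∂R/∂z:
  ∂P/∂x = 0
  ∂Q/∂y = 1
  ∂R/∂z = 0
Sum = 1, which is exactly div F.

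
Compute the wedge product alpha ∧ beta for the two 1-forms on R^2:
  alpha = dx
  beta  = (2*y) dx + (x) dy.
alpha ∧ beta = (x) dx ∧ dy

Distribute the wedge, using dx_i ∧ dx_j = -dx_j ∧ dx_i and dx_i ∧ dx_i = 0. For each pair (i, j) with i < j, the coefficient of dx_i ∧ dx_j in alpha ∧ beta is (alpha_i * beta_j - alpha_j * beta_i). Collecting: alpha ∧ beta = (x) dx ∧ dy.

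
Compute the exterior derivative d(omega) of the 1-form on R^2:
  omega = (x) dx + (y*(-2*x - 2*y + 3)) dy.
d(omega) = (-2*y) dx ∧ dy

For a 1-form omega = sum_i f_i dx_i, the exterior derivative is
  d(omega) = sum_{i < j} (∂f_j/∂x_i - ∂f_i/∂x_j) dx_i ∧ dx_j.
  coefficient of dx ∧ dy: ∂f_2/∂x - ∂f_1/∂y = ∂(y*(-2*x - 2*y + 3))/∂x - ∂(x)/∂y = -2*y
Assembling: d(omega) = (-2*y) dx ∧ dy.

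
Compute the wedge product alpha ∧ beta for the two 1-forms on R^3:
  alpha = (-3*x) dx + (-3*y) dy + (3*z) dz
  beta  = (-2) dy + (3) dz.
alpha ∧ beta = (6*x) dx ∧ dy + (-9*x) dx ∧ dz + (-9*y + 6*z) dy ∧ dz

Distribute the wedge, using dx_i ∧ dx_j = -dx_j ∧ dx_i and dx_i ∧ dx_i = 0. For each pair (i, j) with i < j, the coefficient of dx_i ∧ dx_j in alpha ∧ beta is (alpha_i * beta_j - alpha_j * beta_i). Collecting: alpha ∧ beta = (6*x) dx ∧ dy + (-9*x) dx ∧ dz + (-9*y + 6*z) dy ∧ dz.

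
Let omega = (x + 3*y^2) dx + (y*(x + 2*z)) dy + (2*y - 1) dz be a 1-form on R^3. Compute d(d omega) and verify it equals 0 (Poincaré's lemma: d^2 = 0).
d(d omega) = 0

Step 1: d omega = sum_{i<j} (∂f_j/∂x_i - ∂f_i/∂x_j) dx_i ∧ dx_j:
  coeff of dx ∧ dy: -5*y
  coeff of dx ∧ dz: 0
  coeff of dy ∧ dz: 2 - 2*y
Step 2: Apply d again to each 2-form coefficient. The only possible 3-form in R^3 is dx ∧ dy ∧ dz, with coefficient
  ∂(coeff of dy∧dz)/∂x - ∂(coeff of dx∧dz)/∂y + ∂(coeff of dx∧dy)/∂z
  = ∂/∂x (2 - 2*y) - ∂/∂y (0) + ∂/∂z (-5*y).
Each of these terms simplifies to sums of mixed partials that cancel in pairs. The result is 0 (by equality of mixed partials for smooth functions — Schwarz / Clairaut).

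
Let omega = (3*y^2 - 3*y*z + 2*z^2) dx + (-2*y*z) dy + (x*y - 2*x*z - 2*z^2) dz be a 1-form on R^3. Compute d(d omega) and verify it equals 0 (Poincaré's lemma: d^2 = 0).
d(d omega) = 0

Step 1: d omega = sum_{i<j} (∂f_j/∂x_i - ∂f_i/∂x_j) dx_i ∧ dx_j:
  coeff of dx ∧ dy: -6*y + 3*z
  coeff of dx ∧ dz: 4*y - 6*z
  coeff of dy ∧ dz: x + 2*y
Step 2: Apply d again to each 2-form coefficient. The only possible 3-form in R^3 is dx ∧ dy ∧ dz, with coefficient
  ∂(coeff of dy∧dz)/∂x - ∂(coeff of dx∧dz)/∂y + ∂(coeff of dx∧dy)/∂z
  = ∂/∂x (x + 2*y) - ∂/∂y (4*y - 6*z) + ∂/∂z (-6*y + 3*z).
Each of these terms simplifies to sums of mixed partials that cancel in pairs. The result is 0 (by equality of mixed partials for smooth functions — Schwarz / Clairaut).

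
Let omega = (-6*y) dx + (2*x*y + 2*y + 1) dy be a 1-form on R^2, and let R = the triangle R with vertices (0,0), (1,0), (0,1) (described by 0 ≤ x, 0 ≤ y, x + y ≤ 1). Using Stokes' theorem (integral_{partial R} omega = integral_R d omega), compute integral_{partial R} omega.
integral_(partial R) omega = 10/3

Stokes: integral_partial_R omega = integral_R d omega with d omega = (∂Q/∂x - ∂P/∂y) dx ∧ dy.
  ∂Q/∂x = 2*y
  ∂P/∂y = -6
  integrand = ∂Q/∂x - ∂P/∂y = 2*y + 6.
Integrating over R: integral_0^1 integral_0^{1-x} (2*y + 6) dy dx = 10/3.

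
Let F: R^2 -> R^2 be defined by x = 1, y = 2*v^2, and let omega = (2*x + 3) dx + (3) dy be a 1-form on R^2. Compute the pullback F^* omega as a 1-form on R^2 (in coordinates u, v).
F^* omega = (12*v) dv

Using F^*(f dg) = (f ∘ F) d(g ∘ F), substitute each coordinate x_i by F_i(u, v) in f_i, and replace dx_i by d F_i = (∂F_i/∂u) du + (∂F_i/∂v) dv.
  For the x component: f_1(F) = 5; d F_1 = (0) du + (0) dv
  For the y component: f_2(F) = 3; d F_2 = (0) du + (4*v) dv
Combining and collecting du, dv coefficients:
  coeff of du: 0
  coeff of dv: 12*v
F^* omega = (12*v) dv.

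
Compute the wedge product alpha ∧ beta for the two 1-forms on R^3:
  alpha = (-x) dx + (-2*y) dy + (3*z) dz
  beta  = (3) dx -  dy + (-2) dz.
alpha ∧ beta = (x + 6*y) dx ∧ dy + (2*x - 9*z) dx ∧ dz + (4*y + 3*z) dy ∧ dz

Distribute the wedge, using dx_i ∧ dx_j = -dx_j ∧ dx_i and dx_i ∧ dx_i = 0. For each pair (i, j) with i < j, the coefficient of dx_i ∧ dx_j in alpha ∧ beta is (alpha_i * beta_j - alpha_j * beta_i). Collecting: alpha ∧ beta = (x + 6*y) dx ∧ dy + (2*x - 9*z) dx ∧ dz + (4*y + 3*z) dy ∧ dz.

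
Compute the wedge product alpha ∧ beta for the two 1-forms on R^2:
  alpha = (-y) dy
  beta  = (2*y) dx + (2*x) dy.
alpha ∧ beta = (2*y^2) dx ∧ dy

Distribute the wedge, using dx_i ∧ dx_j = -dx_j ∧ dx_i and dx_i ∧ dx_i = 0. For each pair (i, j) with i < j, the coefficient of dx_i ∧ dx_j in alpha ∧ beta is (alpha_i * beta_j - alpha_j * beta_i). Collecting: alpha ∧ beta = (2*y^2) dx ∧ dy.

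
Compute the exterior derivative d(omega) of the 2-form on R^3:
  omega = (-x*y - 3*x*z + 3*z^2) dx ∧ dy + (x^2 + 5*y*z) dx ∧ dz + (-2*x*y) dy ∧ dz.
d(omega) = (-3*x - 2*y + z) dx ∧ dy ∧ dz

For a 2-form omega = sum_{i<j} g_{ij} dx_i ∧ dx_j, the exterior derivative is
  d(omega) = sum_{i<j} d(g_{ij}) ∧ dx_i ∧ dx_j = sum_{i<j, k} (∂g_{ij}/∂x_k) dx_k ∧ dx_i ∧ dx_j.
Expand each term, using dx_k ∧ dx_i ∧ dx_j = sgn(permutation) dx_{(a)} ∧ dx_{(b)} ∧ dx_{(c)} with (a < b < c) sorted:
  d(-x*y - 3*x*z + 3*z^2) includes (∂/∂z)(-x*y - 3*x*z + 3*z^2) dz = (-3*x + 6*z) dz, which multiplied by dx ∧ dy gives (-3*x + 6*z) dx ∧ dy ∧ dz
  d(x^2 + 5*y*z) includes (∂/∂y)(x^2 + 5*y*z) dy = (5*z) dy, which multiplied by dx ∧ dz gives (-5*z) dx ∧ dy ∧ dz
  d(-2*x*y) includes (∂/∂x)(-2*x*y) dx = (-2*y) dx, which multiplied by dy ∧ dz gives (-2*y) dx ∧ dy ∧ dz
Collecting like 3-forms: d(omega) = (-3*x - 2*y + z) dx ∧ dy ∧ dz.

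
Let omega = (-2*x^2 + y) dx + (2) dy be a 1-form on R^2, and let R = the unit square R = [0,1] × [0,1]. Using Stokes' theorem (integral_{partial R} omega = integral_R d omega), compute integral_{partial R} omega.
integral_(partial R) omega = -1

Stokes: integral_partial_R omega = integral_R d omega with d omega = (∂Q/∂x - ∂P/∂y) dx ∧ dy.
  ∂Q/∂x = 0
  ∂P/∂y = 1
  integrand = ∂Q/∂x - ∂P/∂y = -1.
Integrating over R: integral_0^1 integral_0^1 (-1) dx dy = -1.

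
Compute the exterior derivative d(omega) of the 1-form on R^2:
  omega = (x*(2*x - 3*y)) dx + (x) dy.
d(omega) = (3*x + 1) dx ∧ dy

For a 1-form omega = sum_i f_i dx_i, the exterior derivative is
  d(omega) = sum_{i < j} (∂f_j/∂x_i - ∂f_i/∂x_j) dx_i ∧ dx_j.
  coefficient of dx ∧ dy: ∂f_2/∂x - ∂f_1/∂y = ∂(x)/∂x - ∂(x*(2*x - 3*y))/∂y = 3*x + 1
Assembling: d(omega) = (3*x + 1) dx ∧ dy.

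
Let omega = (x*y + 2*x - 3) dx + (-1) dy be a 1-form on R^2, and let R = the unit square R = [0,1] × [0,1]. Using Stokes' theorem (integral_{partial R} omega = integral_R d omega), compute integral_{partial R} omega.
integral_(partial R) omega = -1/2

Stokes: integral_partial_R omega = integral_R d omega with d omega = (∂Q/∂x - ∂P/∂y) dx ∧ dy.
  ∂Q/∂x = 0
  ∂P/∂y = x
  integrand = ∂Q/∂x - ∂P/∂y = -x.
Integrating over R: integral_0^1 integral_0^1 (-x) dx dy = -1/2.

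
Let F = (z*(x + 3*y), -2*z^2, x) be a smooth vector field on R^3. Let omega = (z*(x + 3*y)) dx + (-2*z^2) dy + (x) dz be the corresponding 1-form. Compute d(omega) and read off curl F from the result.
d(omega) = (4*z) dy ∧ dz + (x + 3*y - 1) dz ∧ dx + (-3*z) dx ∧ dy; curl F = (4*z, x + 3*y - 1, -3*z)

d omega = sum_{i<j} (∂f_j/∂x_i - ∂f_i/∂x_j) dx_i ∧ dx_j. Under the identification (dy ∧ dz, dz ∧ dx, dx ∧ dy) ↔ (e_x, e_y, e_z), the coefficients are exactly the components of curl F. Compute:
  ∂R/∂y - ∂Q/∂z = (0) - (-4*z) = 4*z
  ∂P/∂z - ∂R/∂x = (x + 3*y) - (1) = x + 3*y - 1
  ∂Q/∂x - ∂P/∂y = (0) - (3*z) = -3*z.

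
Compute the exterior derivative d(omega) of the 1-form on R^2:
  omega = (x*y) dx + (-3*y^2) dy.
d(omega) = (-x) dx ∧ dy

For a 1-form omega = sum_i f_i dx_i, the exterior derivative is
  d(omega) = sum_{i < j} (∂f_j/∂x_i - ∂f_i/∂x_j) dx_i ∧ dx_j.
  coefficient of dx ∧ dy: ∂f_2/∂x - ∂f_1/∂y = ∂(-3*y^2)/∂x - ∂(x*y)/∂y = -x
Assembling: d(omega) = (-x) dx ∧ dy.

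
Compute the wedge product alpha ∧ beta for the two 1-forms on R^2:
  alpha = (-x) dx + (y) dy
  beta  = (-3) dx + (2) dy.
alpha ∧ beta = (-2*x + 3*y) dx ∧ dy

Distribute the wedge, using dx_i ∧ dx_j = -dx_j ∧ dx_i and dx_i ∧ dx_i = 0. For each pair (i, j) with i < j, the coefficient of dx_i ∧ dx_j in alpha ∧ beta is (alpha_i * beta_j - alpha_j * beta_i). Collecting: alpha ∧ beta = (-2*x + 3*y) dx ∧ dy.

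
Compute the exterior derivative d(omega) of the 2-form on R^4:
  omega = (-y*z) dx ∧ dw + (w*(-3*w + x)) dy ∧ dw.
d(omega) = (w + z) dx ∧ dy ∧ dw + (y) dx ∧ dz ∧ dw

For a 2-form omega = sum_{i<j} g_{ij} dx_i ∧ dx_j, the exterior derivative is
  d(omega) = sum_{i<j} d(g_{ij}) ∧ dx_i ∧ dx_j = sum_{i<j, k} (∂g_{ij}/∂x_k) dx_k ∧ dx_i ∧ dx_j.
Expand each term, using dx_k ∧ dx_i ∧ dx_j = sgn(permutation) dx_{(a)} ∧ dx_{(b)} ∧ dx_{(c)} with (a < b < c) sorted:
  d(-y*z) includes (∂/∂y)(-y*z) dy = (-z) dy, which multiplied by dx ∧ dw gives (z) dx ∧ dy ∧ dw
  d(-y*z) includes (∂/∂z)(-y*z) dz = (-y) dz, which multiplied by dx ∧ dw gives (y) dx ∧ dz ∧ dw
  d(w*(-3*w + x)) includes (∂/∂x)(w*(-3*w + x)) dx = (w) dx, which multiplied by dy ∧ dw gives (w) dx ∧ dy ∧ dw
Collecting like 3-forms: d(omega) = (w + z) dx ∧ dy ∧ dw + (y) dx ∧ dz ∧ dw.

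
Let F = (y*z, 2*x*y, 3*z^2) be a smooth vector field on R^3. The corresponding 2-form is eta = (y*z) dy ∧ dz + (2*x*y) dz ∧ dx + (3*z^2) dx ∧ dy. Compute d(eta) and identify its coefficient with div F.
d(eta) = (2*x + 6*z) dx ∧ dy ∧ dz; div F = 2*x + 6*z

For a 2-form in R^3 of the form above, applying d gives a 3-form with coefficient ∂P/∂x + ∂Q/∂y + ∂R/∂z:
  ∂P/∂x = 0
  ∂Q/∂y = 2*x
  ∂R/∂z = 6*z
Sum = 2*x + 6*z, which is exactly div F.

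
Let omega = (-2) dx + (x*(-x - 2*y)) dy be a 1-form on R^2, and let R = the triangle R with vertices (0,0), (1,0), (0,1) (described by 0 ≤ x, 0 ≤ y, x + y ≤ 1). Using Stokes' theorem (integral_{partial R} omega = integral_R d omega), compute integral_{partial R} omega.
integral_(partial R) omega = -2/3

Stokes: integral_partial_R omega = integral_R d omega with d omega = (∂Q/∂x - ∂P/∂y) dx ∧ dy.
  ∂Q/∂x = -2*x - 2*y
  ∂P/∂y = 0
  integrand = ∂Q/∂x - ∂P/∂y = -2*x - 2*y.
Integrating over R: integral_0^1 integral_0^{1-x} (-2*x - 2*y) dy dx = -2/3.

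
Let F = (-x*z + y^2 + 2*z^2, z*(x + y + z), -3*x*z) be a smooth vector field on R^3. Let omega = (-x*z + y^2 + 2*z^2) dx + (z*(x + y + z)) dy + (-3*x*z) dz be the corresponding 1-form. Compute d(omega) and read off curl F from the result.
d(omega) = (-x - y - 2*z) dy ∧ dz + (-x + 7*z) dz ∧ dx + (-2*y + z) dx ∧ dy; curl F = (-x - y - 2*z, -x + 7*z, -2*y + z)

d omega = sum_{i<j} (∂f_j/∂x_i - ∂f_i/∂x_j) dx_i ∧ dx_j. Under the identification (dy ∧ dz, dz ∧ dx, dx ∧ dy) ↔ (e_x, e_y, e_z), the coefficients are exactly the components of curl F. Compute:
  ∂R/∂y - ∂Q/∂z = (0) - (x + y + 2*z) = -x - y - 2*z
  ∂P/∂z - ∂R/∂x = (-x + 4*z) - (-3*z) = -x + 7*z
  ∂Q/∂x - ∂P/∂y = (z) - (2*y) = -2*y + z.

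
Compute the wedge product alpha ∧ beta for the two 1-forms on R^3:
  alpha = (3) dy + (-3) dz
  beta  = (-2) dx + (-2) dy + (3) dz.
alpha ∧ beta = (6) dx ∧ dy + (3) dy ∧ dz + (-6) dx ∧ dz

Distribute the wedge, using dx_i ∧ dx_j = -dx_j ∧ dx_i and dx_i ∧ dx_i = 0. For each pair (i, j) with i < j, the coefficient of dx_i ∧ dx_j in alpha ∧ beta is (alpha_i * beta_j - alpha_j * beta_i). Collecting: alpha ∧ beta = (6) dx ∧ dy + (3) dy ∧ dz + (-6) dx ∧ dz.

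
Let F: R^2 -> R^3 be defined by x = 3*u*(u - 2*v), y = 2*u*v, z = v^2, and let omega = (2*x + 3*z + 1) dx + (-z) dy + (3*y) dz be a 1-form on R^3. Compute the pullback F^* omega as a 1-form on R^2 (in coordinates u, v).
F^* omega = (36*u^3 - 108*u^2*v + 90*u*v^2 + 6*u - 20*v^3 - 6*v) du + (2*u*(-18*u^2 + 36*u*v - 4*v^2 - 3)) dv

Using F^*(f dg) = (f ∘ F) d(g ∘ F), substitute each coordinate x_i by F_i(u, v) in f_i, and replace dx_i by d F_i = (∂F_i/∂u) du + (∂F_i/∂v) dv.
  For the x component: f_1(F) = 6*u^2 - 12*u*v + 3*v^2 + 1; d F_1 = (6*u - 6*v) du + (-6*u) dv
  For the y component: f_2(F) = -v^2; d F_2 = (2*v) du + (2*u) dv
  For the z component: f_3(F) = 6*u*v; d F_3 = (0) du + (2*v) dv
Combining and collecting du, dv coefficients:
  coeff of du: 36*u^3 - 108*u^2*v + 90*u*v^2 + 6*u - 20*v^3 - 6*v
  coeff of dv: 2*u*(-18*u^2 + 36*u*v - 4*v^2 - 3)
F^* omega = (36*u^3 - 108*u^2*v + 90*u*v^2 + 6*u - 20*v^3 - 6*v) du + (2*u*(-18*u^2 + 36*u*v - 4*v^2 - 3)) dv.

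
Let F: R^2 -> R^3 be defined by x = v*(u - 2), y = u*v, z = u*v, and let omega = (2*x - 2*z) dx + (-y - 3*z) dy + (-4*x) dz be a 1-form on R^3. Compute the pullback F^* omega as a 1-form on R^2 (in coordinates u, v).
F^* omega = (v^2*(4 - 8*u)) du + (4*v*(-2*u^2 + u + 2)) dv

Using F^*(f dg) = (f ∘ F) d(g ∘ F), substitute each coordinate x_i by F_i(u, v) in f_i, and replace dx_i by d F_i = (∂F_i/∂u) du + (∂F_i/∂v) dv.
  For the x component: f_1(F) = -4*v; d F_1 = (v) du + (u - 2) dv
  For the y component: f_2(F) = -4*u*v; d F_2 = (v) du + (u) dv
  For the z component: f_3(F) = 4*v*(2 - u); d F_3 = (v) du + (u) dv
Combining and collecting du, dv coefficients:
  coeff of du: v^2*(4 - 8*u)
  coeff of dv: 4*v*(-2*u^2 + u + 2)
F^* omega = (v^2*(4 - 8*u)) du + (4*v*(-2*u^2 + u + 2)) dv.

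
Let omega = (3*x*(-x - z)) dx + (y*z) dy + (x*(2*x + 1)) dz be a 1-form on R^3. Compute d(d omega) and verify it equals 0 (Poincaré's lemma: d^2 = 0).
d(d omega) = 0

Step 1: d omega = sum_{i<j} (∂f_j/∂x_i - ∂f_i/∂x_j) dx_i ∧ dx_j:
  coeff of dx ∧ dy: 0
  coeff of dx ∧ dz: 7*x + 1
  coeff of dy ∧ dz: -y
Step 2: Apply d again to each 2-form coefficient. The only possible 3-form in R^3 is dx ∧ dy ∧ dz, with coefficient
  ∂(coeff of dy∧dz)/∂x - ∂(coeff of dx∧dz)/∂y + ∂(coeff of dx∧dy)/∂z
  = ∂/∂x (-y) - ∂/∂y (7*x + 1) + ∂/∂z (0).
Each of these terms simplifies to sums of mixed partials that cancel in pairs. The result is 0 (by equality of mixed partials for smooth functions — Schwarz / Clairaut).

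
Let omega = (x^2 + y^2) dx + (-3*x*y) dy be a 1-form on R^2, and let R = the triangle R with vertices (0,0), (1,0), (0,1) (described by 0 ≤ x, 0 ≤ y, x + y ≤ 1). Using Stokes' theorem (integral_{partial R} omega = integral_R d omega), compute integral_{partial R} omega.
integral_(partial R) omega = -5/6

Stokes: integral_partial_R omega = integral_R d omega with d omega = (∂Q/∂x - ∂P/∂y) dx ∧ dy.
  ∂Q/∂x = -3*y
  ∂P/∂y = 2*y
  integrand = ∂Q/∂x - ∂P/∂y = -5*y.
Integrating over R: integral_0^1 integral_0^{1-x} (-5*y) dy dx = -5/6.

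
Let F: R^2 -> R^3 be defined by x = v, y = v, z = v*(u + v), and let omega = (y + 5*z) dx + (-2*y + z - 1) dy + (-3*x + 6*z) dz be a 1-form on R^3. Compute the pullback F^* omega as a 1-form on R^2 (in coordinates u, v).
F^* omega = (v^2*(6*u + 6*v - 3)) du + (6*u^2*v + 18*u*v^2 + 3*u*v + 12*v^3 - v - 1) dv

Using F^*(f dg) = (f ∘ F) d(g ∘ F), substitute each coordinate x_i by F_i(u, v) in f_i, and replace dx_i by d F_i = (∂F_i/∂u) du + (∂F_i/∂v) dv.
  For the x component: f_1(F) = v*(5*u + 5*v + 1); d F_1 = (0) du + (1) dv
  For the y component: f_2(F) = u*v + v^2 - 2*v - 1; d F_2 = (0) du + (1) dv
  For the z component: f_3(F) = 3*v*(2*u + 2*v - 1); d F_3 = (v) du + (u + 2*v) dv
Combining and collecting du, dv coefficients:
  coeff of du: v^2*(6*u + 6*v - 3)
  coeff of dv: 6*u^2*v + 18*u*v^2 + 3*u*v + 12*v^3 - v - 1
F^* omega = (v^2*(6*u + 6*v - 3)) du + (6*u^2*v + 18*u*v^2 + 3*u*v + 12*v^3 - v - 1) dv.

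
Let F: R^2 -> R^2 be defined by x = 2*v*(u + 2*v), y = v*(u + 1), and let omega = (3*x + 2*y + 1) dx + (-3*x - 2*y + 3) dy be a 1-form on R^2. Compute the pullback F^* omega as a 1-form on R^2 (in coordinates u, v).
F^* omega = (v*(8*u*v + 12*v^2 + 2*v + 5)) du + (8*u^2*v + 76*u*v^2 - 6*u*v + 5*u + 96*v^3 + 4*v^2 + 6*v + 3) dv

Using F^*(f dg) = (f ∘ F) d(g ∘ F), substitute each coordinate x_i by F_i(u, v) in f_i, and replace dx_i by d F_i = (∂F_i/∂u) du + (∂F_i/∂v) dv.
  For the x component: f_1(F) = 8*u*v + 12*v^2 + 2*v + 1; d F_1 = (2*v) du + (2*u + 8*v) dv
  For the y component: f_2(F) = -8*u*v - 12*v^2 - 2*v + 3; d F_2 = (v) du + (u + 1) dv
Combining and collecting du, dv coefficients:
  coeff of du: v*(8*u*v + 12*v^2 + 2*v + 5)
  coeff of dv: 8*u^2*v + 76*u*v^2 - 6*u*v + 5*u + 96*v^3 + 4*v^2 + 6*v + 3
F^* omega = (v*(8*u*v + 12*v^2 + 2*v + 5)) du + (8*u^2*v + 76*u*v^2 - 6*u*v + 5*u + 96*v^3 + 4*v^2 + 6*v + 3) dv.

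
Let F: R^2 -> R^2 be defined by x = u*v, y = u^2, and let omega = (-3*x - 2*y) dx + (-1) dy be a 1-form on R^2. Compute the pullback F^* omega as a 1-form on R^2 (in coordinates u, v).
F^* omega = (u*(-2*u*v - 3*v^2 - 2)) du + (u^2*(-2*u - 3*v)) dv

Using F^*(f dg) = (f ∘ F) d(g ∘ F), substitute each coordinate x_i by F_i(u, v) in f_i, and replace dx_i by d F_i = (∂F_i/∂u) du + (∂F_i/∂v) dv.
  For the x component: f_1(F) = u*(-2*u - 3*v); d F_1 = (v) du + (u) dv
  For the y component: f_2(F) = -1; d F_2 = (2*u) du + (0) dv
Combining and collecting du, dv coefficients:
  coeff of du: u*(-2*u*v - 3*v^2 - 2)
  coeff of dv: u^2*(-2*u - 3*v)
F^* omega = (u*(-2*u*v - 3*v^2 - 2)) du + (u^2*(-2*u - 3*v)) dv.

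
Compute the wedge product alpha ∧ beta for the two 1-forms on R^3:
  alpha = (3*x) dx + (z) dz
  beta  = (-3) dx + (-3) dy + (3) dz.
alpha ∧ beta = (-9*x) dx ∧ dy + (9*x + 3*z) dx ∧ dz + (3*z) dy ∧ dz

Distribute the wedge, using dx_i ∧ dx_j = -dx_j ∧ dx_i and dx_i ∧ dx_i = 0. For each pair (i, j) with i < j, the coefficient of dx_i ∧ dx_j in alpha ∧ beta is (alpha_i * beta_j - alpha_j * beta_i). Collecting: alpha ∧ beta = (-9*x) dx ∧ dy + (9*x + 3*z) dx ∧ dz + (3*z) dy ∧ dz.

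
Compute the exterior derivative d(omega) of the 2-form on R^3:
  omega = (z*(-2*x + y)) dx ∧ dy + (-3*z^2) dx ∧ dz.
d(omega) = (-2*x + y) dx ∧ dy ∧ dz

For a 2-form omega = sum_{i<j} g_{ij} dx_i ∧ dx_j, the exterior derivative is
  d(omega) = sum_{i<j} d(g_{ij}) ∧ dx_i ∧ dx_j = sum_{i<j, k} (∂g_{ij}/∂x_k) dx_k ∧ dx_i ∧ dx_j.
Expand each term, using dx_k ∧ dx_i ∧ dx_j = sgn(permutation) dx_{(a)} ∧ dx_{(b)} ∧ dx_{(c)} with (a < b < c) sorted:
  d(z*(-2*x + y)) includes (∂/∂z)(z*(-2*x + y)) dz = (-2*x + y) dz, which multiplied by dx ∧ dy gives (-2*x + y) dx ∧ dy ∧ dz
Collecting like 3-forms: d(omega) = (-2*x + y) dx ∧ dy ∧ dz.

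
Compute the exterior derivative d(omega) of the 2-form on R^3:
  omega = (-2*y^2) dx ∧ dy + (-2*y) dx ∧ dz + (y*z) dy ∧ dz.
d(omega) = (2) dx ∧ dy ∧ dz

For a 2-form omega = sum_{i<j} g_{ij} dx_i ∧ dx_j, the exterior derivative is
  d(omega) = sum_{i<j} d(g_{ij}) ∧ dx_i ∧ dx_j = sum_{i<j, k} (∂g_{ij}/∂x_k) dx_k ∧ dx_i ∧ dx_j.
Expand each term, using dx_k ∧ dx_i ∧ dx_j = sgn(permutation) dx_{(a)} ∧ dx_{(b)} ∧ dx_{(c)} with (a < b < c) sorted:
  d(-2*y) includes (∂/∂y)(-2*y) dy = (-2) dy, which multiplied by dx ∧ dz gives (2) dx ∧ dy ∧ dz
Collecting like 3-forms: d(omega) = (2) dx ∧ dy ∧ dz.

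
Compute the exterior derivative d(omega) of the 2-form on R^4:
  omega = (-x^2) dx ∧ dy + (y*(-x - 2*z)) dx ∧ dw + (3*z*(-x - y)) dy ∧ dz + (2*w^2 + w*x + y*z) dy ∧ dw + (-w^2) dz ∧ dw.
d(omega) = (w + x + 2*z) dx ∧ dy ∧ dw + (2*y) dx ∧ dz ∧ dw + (-3*z) dx ∧ dy ∧ dz + (-y) dy ∧ dz ∧ dw

For a 2-form omega = sum_{i<j} g_{ij} dx_i ∧ dx_j, the exterior derivative is
  d(omega) = sum_{i<j} d(g_{ij}) ∧ dx_i ∧ dx_j = sum_{i<j, k} (∂g_{ij}/∂x_k) dx_k ∧ dx_i ∧ dx_j.
Expand each term, using dx_k ∧ dx_i ∧ dx_j = sgn(permutation) dx_{(a)} ∧ dx_{(b)} ∧ dx_{(c)} with (a < b < c) sorted:
  d(y*(-x - 2*z)) includes (∂/∂y)(y*(-x - 2*z)) dy = (-x - 2*z) dy, which multiplied by dx ∧ dw gives (x + 2*z) dx ∧ dy ∧ dw
  d(y*(-x - 2*z)) includes (∂/∂z)(y*(-x - 2*z)) dz = (-2*y) dz, which multiplied by dx ∧ dw gives (2*y) dx ∧ dz ∧ dw
  d(3*z*(-x - y)) includes (∂/∂x)(3*z*(-x - y)) dx = (-3*z) dx, which multiplied by dy ∧ dz gives (-3*z) dx ∧ dy ∧ dz
  d(2*w^2 + w*x + y*z) includes (∂/∂x)(2*w^2 + w*x + y*z) dx = (w) dx, which multiplied by dy ∧ dw gives (w) dx ∧ dy ∧ dw
  d(2*w^2 + w*x + y*z) includes (∂/∂z)(2*w^2 + w*x + y*z) dz = (y) dz, which multiplied by dy ∧ dw gives (-y) dy ∧ dz ∧ dw
Collecting like 3-forms: d(omega) = (w + x + 2*z) dx ∧ dy ∧ dw + (2*y) dx ∧ dz ∧ dw + (-3*z) dx ∧ dy ∧ dz + (-y) dy ∧ dz ∧ dw.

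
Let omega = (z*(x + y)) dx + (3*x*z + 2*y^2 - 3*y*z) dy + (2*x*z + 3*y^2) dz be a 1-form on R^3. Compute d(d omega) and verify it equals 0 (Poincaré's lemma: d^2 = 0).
d(d omega) = 0

Step 1: d omega = sum_{i<j} (∂f_j/∂x_i - ∂f_i/∂x_j) dx_i ∧ dx_j:
  coeff of dx ∧ dy: 2*z
  coeff of dx ∧ dz: -x - y + 2*z
  coeff of dy ∧ dz: -3*x + 9*y
Step 2: Apply d again to each 2-form coefficient. The only possible 3-form in R^3 is dx ∧ dy ∧ dz, with coefficient
  ∂(coeff of dy∧dz)/∂x - ∂(coeff of dx∧dz)/∂y + ∂(coeff of dx∧dy)/∂z
  = ∂/∂x (-3*x + 9*y) - ∂/∂y (-x - y + 2*z) + ∂/∂z (2*z).
Each of these terms simplifies to sums of mixed partials that cancel in pairs. The result is 0 (by equality of mixed partials for smooth functions — Schwarz / Clairaut).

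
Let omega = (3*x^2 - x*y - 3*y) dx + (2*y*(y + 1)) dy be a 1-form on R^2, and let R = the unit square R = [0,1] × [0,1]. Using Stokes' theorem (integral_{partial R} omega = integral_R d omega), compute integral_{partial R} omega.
integral_(partial R) omega = 7/2

Stokes: integral_partial_R omega = integral_R d omega with d omega = (∂Q/∂x - ∂P/∂y) dx ∧ dy.
  ∂Q/∂x = 0
  ∂P/∂y = -x - 3
  integrand = ∂Q/∂x - ∂P/∂y = x + 3.
Integrating over R: integral_0^1 integral_0^1 (x + 3) dx dy = 7/2.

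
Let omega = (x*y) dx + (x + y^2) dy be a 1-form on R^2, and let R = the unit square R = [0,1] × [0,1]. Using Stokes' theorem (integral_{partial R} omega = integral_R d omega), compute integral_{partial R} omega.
integral_(partial R) omega = 1/2

Stokes: integral_partial_R omega = integral_R d omega with d omega = (∂Q/∂x - ∂P/∂y) dx ∧ dy.
  ∂Q/∂x = 1
  ∂P/∂y = x
  integrand = ∂Q/∂x - ∂P/∂y = 1 - x.
Integrating over R: integral_0^1 integral_0^1 (1 - x) dx dy = 1/2.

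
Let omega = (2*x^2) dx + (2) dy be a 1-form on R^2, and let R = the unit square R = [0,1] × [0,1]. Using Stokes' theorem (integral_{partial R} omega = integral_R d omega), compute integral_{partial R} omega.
integral_(partial R) omega = 0

Stokes: integral_partial_R omega = integral_R d omega with d omega = (∂Q/∂x - ∂P/∂y) dx ∧ dy.
  ∂Q/∂x = 0
  ∂P/∂y = 0
  integrand = ∂Q/∂x - ∂P/∂y = 0.
Integrating over R: integral_0^1 integral_0^1 (0) dx dy = 0.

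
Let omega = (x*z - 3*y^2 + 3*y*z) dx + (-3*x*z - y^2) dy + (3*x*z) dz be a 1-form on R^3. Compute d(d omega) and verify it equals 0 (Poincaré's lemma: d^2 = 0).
d(d omega) = 0

Step 1: d omega = sum_{i<j} (∂f_j/∂x_i - ∂f_i/∂x_j) dx_i ∧ dx_j:
  coeff of dx ∧ dy: 6*y - 6*z
  coeff of dx ∧ dz: -x - 3*y + 3*z
  coeff of dy ∧ dz: 3*x
Step 2: Apply d again to each 2-form coefficient. The only possible 3-form in R^3 is dx ∧ dy ∧ dz, with coefficient
  ∂(coeff of dy∧dz)/∂x - ∂(coeff of dx∧dz)/∂y + ∂(coeff of dx∧dy)/∂z
  = ∂/∂x (3*x) - ∂/∂y (-x - 3*y + 3*z) + ∂/∂z (6*y - 6*z).
Each of these terms simplifies to sums of mixed partials that cancel in pairs. The result is 0 (by equality of mixed partials for smooth functions — Schwarz / Clairaut).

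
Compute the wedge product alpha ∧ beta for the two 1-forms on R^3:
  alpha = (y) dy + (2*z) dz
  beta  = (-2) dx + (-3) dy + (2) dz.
alpha ∧ beta = (2*y) dx ∧ dy + (2*y + 6*z) dy ∧ dz + (4*z) dx ∧ dz

Distribute the wedge, using dx_i ∧ dx_j = -dx_j ∧ dx_i and dx_i ∧ dx_i = 0. For each pair (i, j) with i < j, the coefficient of dx_i ∧ dx_j in alpha ∧ beta is (alpha_i * beta_j - alpha_j * beta_i). Collecting: alpha ∧ beta = (2*y) dx ∧ dy + (2*y + 6*z) dy ∧ dz + (4*z) dx ∧ dz.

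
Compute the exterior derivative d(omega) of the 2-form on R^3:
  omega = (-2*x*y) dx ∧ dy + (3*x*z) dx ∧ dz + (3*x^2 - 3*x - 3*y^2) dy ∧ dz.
d(omega) = (6*x - 3) dx ∧ dy ∧ dz

For a 2-form omega = sum_{i<j} g_{ij} dx_i ∧ dx_j, the exterior derivative is
  d(omega) = sum_{i<j} d(g_{ij}) ∧ dx_i ∧ dx_j = sum_{i<j, k} (∂g_{ij}/∂x_k) dx_k ∧ dx_i ∧ dx_j.
Expand each term, using dx_k ∧ dx_i ∧ dx_j = sgn(permutation) dx_{(a)} ∧ dx_{(b)} ∧ dx_{(c)} with (a < b < c) sorted:
  d(3*x^2 - 3*x - 3*y^2) includes (∂/∂x)(3*x^2 - 3*x - 3*y^2) dx = (6*x - 3) dx, which multiplied by dy ∧ dz gives (6*x - 3) dx ∧ dy ∧ dz
Collecting like 3-forms: d(omega) = (6*x - 3) dx ∧ dy ∧ dz.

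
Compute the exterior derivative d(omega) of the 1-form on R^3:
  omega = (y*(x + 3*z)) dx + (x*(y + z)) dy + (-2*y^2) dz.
d(omega) = (-x + y - 2*z) dx ∧ dy + (-3*y) dx ∧ dz + (-x - 4*y) dy ∧ dz

For a 1-form omega = sum_i f_i dx_i, the exterior derivative is
  d(omega) = sum_{i < j} (∂f_j/∂x_i - ∂f_i/∂x_j) dx_i ∧ dx_j.
  coefficient of dx ∧ dy: ∂f_2/∂x - ∂f_1/∂y = ∂(x*(y + z))/∂x - ∂(y*(x + 3*z))/∂y = -x + y - 2*z
  coefficient of dx ∧ dz: ∂f_3/∂x - ∂f_1/∂z = ∂(-2*y^2)/∂x - ∂(y*(x + 3*z))/∂z = -3*y
  coefficient of dy ∧ dz: ∂f_3/∂y - ∂f_2/∂z = ∂(-2*y^2)/∂y - ∂(x*(y + z))/∂z = -x - 4*y
Assembling: d(omega) = (-x + y - 2*z) dx ∧ dy + (-3*y) dx ∧ dz + (-x - 4*y) dy ∧ dz.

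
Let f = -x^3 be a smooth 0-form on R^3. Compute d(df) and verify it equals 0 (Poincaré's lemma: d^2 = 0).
d(df) = 0

Step 1: df = sum_i (∂f/∂x_i) dx_i = (-3*x^2) dx + (0) dy + (0) dz.
Step 2: Apply d again. Using the 1-form formula, the coefficient of dx ∧ dy in d(df) is ∂^2 f/∂x ∂y - ∂^2 f/∂y ∂x = (0) - (0) = 0 (equality of mixed partials for smooth f).
Similarly for dx ∧ dz and dy ∧ dz — all coefficients vanish. So d(df) = 0.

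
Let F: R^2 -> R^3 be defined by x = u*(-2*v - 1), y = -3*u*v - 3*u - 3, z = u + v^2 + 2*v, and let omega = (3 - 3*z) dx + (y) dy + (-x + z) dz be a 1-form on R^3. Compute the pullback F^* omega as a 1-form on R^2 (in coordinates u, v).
F^* omega = (9*u*v^2 + 26*u*v + 14*u + 6*v^3 + 16*v^2 + 11*v + 6) du + (9*u^2*v + 15*u^2 + 10*u*v^2 + 20*u*v + 7*u + 2*v^3 + 6*v^2 + 4*v) dv

Using F^*(f dg) = (f ∘ F) d(g ∘ F), substitute each coordinate x_i by F_i(u, v) in f_i, and replace dx_i by d F_i = (∂F_i/∂u) du + (∂F_i/∂v) dv.
  For the x component: f_1(F) = -3*u - 3*v^2 - 6*v + 3; d F_1 = (-2*v - 1) du + (-2*u) dv
  For the y component: f_2(F) = -3*u*v - 3*u - 3; d F_2 = (-3*v - 3) du + (-3*u) dv
  For the z component: f_3(F) = 2*u*v + 2*u + v^2 + 2*v; d F_3 = (1) du + (2*v + 2) dv
Combining and collecting du, dv coefficients:
  coeff of du: 9*u*v^2 + 26*u*v + 14*u + 6*v^3 + 16*v^2 + 11*v + 6
  coeff of dv: 9*u^2*v + 15*u^2 + 10*u*v^2 + 20*u*v + 7*u + 2*v^3 + 6*v^2 + 4*v
F^* omega = (9*u*v^2 + 26*u*v + 14*u + 6*v^3 + 16*v^2 + 11*v + 6) du + (9*u^2*v + 15*u^2 + 10*u*v^2 + 20*u*v + 7*u + 2*v^3 + 6*v^2 + 4*v) dv.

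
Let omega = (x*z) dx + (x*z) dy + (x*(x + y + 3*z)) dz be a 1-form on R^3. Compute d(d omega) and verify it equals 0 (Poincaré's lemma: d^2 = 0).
d(d omega) = 0

Step 1: d omega = sum_{i<j} (∂f_j/∂x_i - ∂f_i/∂x_j) dx_i ∧ dx_j:
  coeff of dx ∧ dy: z
  coeff of dx ∧ dz: x + y + 3*z
  coeff of dy ∧ dz: 0
Step 2: Apply d again to each 2-form coefficient. The only possible 3-form in R^3 is dx ∧ dy ∧ dz, with coefficient
  ∂(coeff of dy∧dz)/∂x - ∂(coeff of dx∧dz)/∂y + ∂(coeff of dx∧dy)/∂z
  = ∂/∂x (0) - ∂/∂y (x + y + 3*z) + ∂/∂z (z).
Each of these terms simplifies to sums of mixed partials that cancel in pairs. The result is 0 (by equality of mixed partials for smooth functions — Schwarz / Clairaut).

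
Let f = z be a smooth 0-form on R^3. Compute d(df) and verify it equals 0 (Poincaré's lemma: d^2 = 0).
d(df) = 0

Step 1: df = sum_i (∂f/∂x_i) dx_i = (0) dx + (0) dy + (1) dz.
Step 2: Apply d again. Using the 1-form formula, the coefficient of dx ∧ dy in d(df) is ∂^2 f/∂x ∂y - ∂^2 f/∂y ∂x = (0) - (0) = 0 (equality of mixed partials for smooth f).
Similarly for dx ∧ dz and dy ∧ dz — all coefficients vanish. So d(df) = 0.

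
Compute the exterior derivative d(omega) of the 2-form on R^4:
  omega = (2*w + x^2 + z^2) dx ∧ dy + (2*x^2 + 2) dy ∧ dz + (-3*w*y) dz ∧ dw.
d(omega) = (4*x + 2*z) dx ∧ dy ∧ dz + (2) dx ∧ dy ∧ dw + (-3*w) dy ∧ dz ∧ dw

For a 2-form omega = sum_{i<j} g_{ij} dx_i ∧ dx_j, the exterior derivative is
  d(omega) = sum_{i<j} d(g_{ij}) ∧ dx_i ∧ dx_j = sum_{i<j, k} (∂g_{ij}/∂x_k) dx_k ∧ dx_i ∧ dx_j.
Expand each term, using dx_k ∧ dx_i ∧ dx_j = sgn(permutation) dx_{(a)} ∧ dx_{(b)} ∧ dx_{(c)} with (a < b < c) sorted:
  d(2*w + x^2 + z^2) includes (∂/∂z)(2*w + x^2 + z^2) dz = (2*z) dz, which multiplied by dx ∧ dy gives (2*z) dx ∧ dy ∧ dz
  d(2*w + x^2 + z^2) includes (∂/∂w)(2*w + x^2 + z^2) dw = (2) dw, which multiplied by dx ∧ dy gives (2) dx ∧ dy ∧ dw
  d(2*x^2 + 2) includes (∂/∂x)(2*x^2 + 2) dx = (4*x) dx, which multiplied by dy ∧ dz gives (4*x) dx ∧ dy ∧ dz
  d(-3*w*y) includes (∂/∂y)(-3*w*y) dy = (-3*w) dy, which multiplied by dz ∧ dw gives (-3*w) dy ∧ dz ∧ dw
Collecting like 3-forms: d(omega) = (4*x + 2*z) dx ∧ dy ∧ dz + (2) dx ∧ dy ∧ dw + (-3*w) dy ∧ dz ∧ dw.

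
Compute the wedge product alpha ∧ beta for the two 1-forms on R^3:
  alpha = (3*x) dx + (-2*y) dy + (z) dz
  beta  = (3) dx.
alpha ∧ beta = (6*y) dx ∧ dy + (-3*z) dx ∧ dz

Distribute the wedge, using dx_i ∧ dx_j = -dx_j ∧ dx_i and dx_i ∧ dx_i = 0. For each pair (i, j) with i < j, the coefficient of dx_i ∧ dx_j in alpha ∧ beta is (alpha_i * beta_j - alpha_j * beta_i). Collecting: alpha ∧ beta = (6*y) dx ∧ dy + (-3*z) dx ∧ dz.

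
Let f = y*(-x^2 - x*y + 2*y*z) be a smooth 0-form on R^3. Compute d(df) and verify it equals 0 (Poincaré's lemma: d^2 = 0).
d(df) = 0

Step 1: df = sum_i (∂f/∂x_i) dx_i = (y*(-2*x - y)) dx + (-x^2 - 2*x*y + 4*y*z) dy + (2*y^2) dz.
Step 2: Apply d again. Using the 1-form formula, the coefficient of dx ∧ dy in d(df) is ∂^2 f/∂x ∂y - ∂^2 f/∂y ∂x = (-2*x - 2*y) - (-2*x - 2*y) = 0 (equality of mixed partials for smooth f).
Similarly for dx ∧ dz and dy ∧ dz — all coefficients vanish. So d(df) = 0.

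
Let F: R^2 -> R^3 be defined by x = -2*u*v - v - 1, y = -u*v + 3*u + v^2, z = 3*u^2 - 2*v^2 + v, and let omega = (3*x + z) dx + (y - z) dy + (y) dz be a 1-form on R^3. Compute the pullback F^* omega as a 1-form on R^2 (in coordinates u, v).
F^* omega = (-9*u^2*v + 9*u^2 + 19*u*v^2 - 6*u*v + 9*u + v^3 + 14*v^2 + 3*v) du + (-3*u^3 + 7*u^2*v - 6*u^2 + 3*u*v^2 + 4*u*v + 9*u + 2*v^3 + v^2 + 2*v + 3) dv

Using F^*(f dg) = (f ∘ F) d(g ∘ F), substitute each coordinate x_i by F_i(u, v) in f_i, and replace dx_i by d F_i = (∂F_i/∂u) du + (∂F_i/∂v) dv.
  For the x component: f_1(F) = 3*u^2 - 6*u*v - 2*v^2 - 2*v - 3; d F_1 = (-2*v) du + (-2*u - 1) dv
  For the y component: f_2(F) = -3*u^2 - u*v + 3*u + 3*v^2 - v; d F_2 = (3 - v) du + (-u + 2*v) dv
  For the z component: f_3(F) = -u*v + 3*u + v^2; d F_3 = (6*u) du + (1 - 4*v) dv
Combining and collecting du, dv coefficients:
  coeff of du: -9*u^2*v + 9*u^2 + 19*u*v^2 - 6*u*v + 9*u + v^3 + 14*v^2 + 3*v
  coeff of dv: -3*u^3 + 7*u^2*v - 6*u^2 + 3*u*v^2 + 4*u*v + 9*u + 2*v^3 + v^2 + 2*v + 3
F^* omega = (-9*u^2*v + 9*u^2 + 19*u*v^2 - 6*u*v + 9*u + v^3 + 14*v^2 + 3*v) du + (-3*u^3 + 7*u^2*v - 6*u^2 + 3*u*v^2 + 4*u*v + 9*u + 2*v^3 + v^2 + 2*v + 3) dv.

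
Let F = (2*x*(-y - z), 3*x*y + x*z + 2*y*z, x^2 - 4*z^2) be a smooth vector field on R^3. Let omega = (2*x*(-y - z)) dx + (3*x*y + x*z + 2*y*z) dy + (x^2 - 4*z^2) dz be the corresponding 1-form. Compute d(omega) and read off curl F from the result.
d(omega) = (-x - 2*y) dy ∧ dz + (-4*x) dz ∧ dx + (2*x + 3*y + z) dx ∧ dy; curl F = (-x - 2*y, -4*x, 2*x + 3*y + z)

d omega = sum_{i<j} (∂f_j/∂x_i - ∂f_i/∂x_j) dx_i ∧ dx_j. Under the identification (dy ∧ dz, dz ∧ dx, dx ∧ dy) ↔ (e_x, e_y, e_z), the coefficients are exactly the components of curl F. Compute:
  ∂R/∂y - ∂Q/∂z = (0) - (x + 2*y) = -x - 2*y
  ∂P/∂z - ∂R/∂x = (-2*x) - (2*x) = -4*x
  ∂Q/∂x - ∂P/∂y = (3*y + z) - (-2*x) = 2*x + 3*y + z.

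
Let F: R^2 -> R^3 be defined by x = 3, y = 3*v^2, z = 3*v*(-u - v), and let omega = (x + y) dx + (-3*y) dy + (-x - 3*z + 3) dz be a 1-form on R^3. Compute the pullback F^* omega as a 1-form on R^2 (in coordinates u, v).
F^* omega = (27*v^2*(-u - v)) du + (27*v*(-u^2 - 3*u*v - 4*v^2)) dv

Using F^*(f dg) = (f ∘ F) d(g ∘ F), substitute each coordinate x_i by F_i(u, v) in f_i, and replace dx_i by d F_i = (∂F_i/∂u) du + (∂F_i/∂v) dv.
  For the x component: f_1(F) = 3*v^2 + 3; d F_1 = (0) du + (0) dv
  For the y component: f_2(F) = -9*v^2; d F_2 = (0) du + (6*v) dv
  For the z component: f_3(F) = 9*v*(u + v); d F_3 = (-3*v) du + (-3*u - 6*v) dv
Combining and collecting du, dv coefficients:
  coeff of du: 27*v^2*(-u - v)
  coeff of dv: 27*v*(-u^2 - 3*u*v - 4*v^2)
F^* omega = (27*v^2*(-u - v)) du + (27*v*(-u^2 - 3*u*v - 4*v^2)) dv.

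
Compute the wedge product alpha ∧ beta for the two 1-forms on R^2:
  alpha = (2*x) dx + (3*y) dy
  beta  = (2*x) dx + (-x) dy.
alpha ∧ beta = (-2*x*(x + 3*y)) dx ∧ dy

Distribute the wedge, using dx_i ∧ dx_j = -dx_j ∧ dx_i and dx_i ∧ dx_i = 0. For each pair (i, j) with i < j, the coefficient of dx_i ∧ dx_j in alpha ∧ beta is (alpha_i * beta_j - alpha_j * beta_i). Collecting: alpha ∧ beta = (-2*x*(x + 3*y)) dx ∧ dy.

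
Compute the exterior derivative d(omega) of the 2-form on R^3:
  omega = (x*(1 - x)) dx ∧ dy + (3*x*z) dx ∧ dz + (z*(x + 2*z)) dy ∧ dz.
d(omega) = (z) dx ∧ dy ∧ dz

For a 2-form omega = sum_{i<j} g_{ij} dx_i ∧ dx_j, the exterior derivative is
  d(omega) = sum_{i<j} d(g_{ij}) ∧ dx_i ∧ dx_j = sum_{i<j, k} (∂g_{ij}/∂x_k) dx_k ∧ dx_i ∧ dx_j.
Expand each term, using dx_k ∧ dx_i ∧ dx_j = sgn(permutation) dx_{(a)} ∧ dx_{(b)} ∧ dx_{(c)} with (a < b < c) sorted:
  d(z*(x + 2*z)) includes (∂/∂x)(z*(x + 2*z)) dx = (z) dx, which multiplied by dy ∧ dz gives (z) dx ∧ dy ∧ dz
Collecting like 3-forms: d(omega) = (z) dx ∧ dy ∧ dz.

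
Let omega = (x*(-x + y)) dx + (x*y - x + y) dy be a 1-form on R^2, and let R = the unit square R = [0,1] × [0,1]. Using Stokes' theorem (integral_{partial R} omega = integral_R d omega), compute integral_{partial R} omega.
integral_(partial R) omega = -1

Stokes: integral_partial_R omega = integral_R d omega with d omega = (∂Q/∂x - ∂P/∂y) dx ∧ dy.
  ∂Q/∂x = y - 1
  ∂P/∂y = x
  integrand = ∂Q/∂x - ∂P/∂y = -x + y - 1.
Integrating over R: integral_0^1 integral_0^1 (-x + y - 1) dx dy = -1.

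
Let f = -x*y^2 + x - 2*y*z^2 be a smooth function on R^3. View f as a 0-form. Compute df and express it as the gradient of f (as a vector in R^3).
df = (1 - y^2) dx + (-2*x*y - 2*z^2) dy + (-4*y*z) dz; grad f = (1 - y^2, -2*x*y - 2*z^2, -4*y*z)

For a 0-form f, d f = (∂f/∂x) dx + (∂f/∂y) dy + (∂f/∂z) dz. The components of the vector representation are exactly the entries of grad f in Cartesian coordinates:
  ∂f/∂x = 1 - y^2
  ∂f/∂y = -2*x*y - 2*z^2
  ∂f/∂z = -4*y*z.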